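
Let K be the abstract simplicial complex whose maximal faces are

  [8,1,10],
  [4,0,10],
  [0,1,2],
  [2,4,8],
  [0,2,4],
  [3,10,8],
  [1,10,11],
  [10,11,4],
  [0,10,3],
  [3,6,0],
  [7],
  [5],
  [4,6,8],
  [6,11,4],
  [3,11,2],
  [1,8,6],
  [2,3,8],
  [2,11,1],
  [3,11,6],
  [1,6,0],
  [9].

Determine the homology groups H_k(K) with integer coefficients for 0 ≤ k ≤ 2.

Fix the vertex order 0 < 1 < 2 < 3 < 4 < 5 < 6 < 7 < 8 < 9 < 10 < 11 and write every simplex with vertices in increasing order. Then dim K = 2 and the simplices of K are:

  0-simplices (12): [0], [1], [2], [3], [4], [5], [6], [7], [8], [9], [10], [11]
  1-simplices (27): (27 of them)
  2-simplices (18): (18 of them)

so the chain groups are C_0 ≅ Z^12, C_1 ≅ Z^27, C_2 ≅ Z^18.

The boundary map ∂_1: C_1 → C_0 is given by ∂[p,q] = [q] − [p].
The 12×27 boundary matrix has rank 8 and Smith normal form diag(1,1,1,1,1,1,1,1).

The boundary map ∂_2: C_2 → C_1 acts by ∂[p,q,r] = [q,r] − [p,r] + [p,q]. For instance
  ∂[1,8,10] = [8,10] − [1,10] + [1,8],
  ∂[1,10,11] = [10,11] − [1,11] + [1,10].
As a 27×18 matrix over Z this has rank 17, with invariant factors (1,1,1,1,1,1,1,1,1,1,1,1,1,1,1,1,1).

Computing H_k = (kernel of ∂_k) / (image of ∂_{k+1}):

  H_0: rank C_0 − rank ∂_1 = 12 − 8 = 4, and the invariant factors of ∂_1 are all 1, so H_0 = Z^4.
  H_1: rank ker ∂_1 − rank ∂_2 = (27 − 8) − 17 = 2, and the invariant factors of ∂_2 are all 1, so H_1 = Z^2.
  H_2: rank ker ∂_2 − rank ∂_3 = (18 − 17) − 0 = 1, and there is no ∂_3, so H_2 = Z.

As a check, the Euler characteristic is 12 − 27 + 18 = 3, which agrees with 4 − 2 + 1 = 3.

H_0 ≅ Z^4,  H_1 ≅ Z^2,  H_2 ≅ Z.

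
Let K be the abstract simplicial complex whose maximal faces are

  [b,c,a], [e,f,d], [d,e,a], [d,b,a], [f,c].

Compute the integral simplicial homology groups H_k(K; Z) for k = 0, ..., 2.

Order the vertices as a < b < c < d < e < f. Listing each simplex with vertices in this order, K has dimension 2 with simplices:

  0-simplices (6): a, b, c, d, e, f
  1-simplices (10): ab, ac, ad, ae, bc, bd, cf, de, df, ef
  2-simplices (4): abc, abd, ade, def

giving chain groups C_0 ≅ Z^6, C_1 ≅ Z^10, C_2 ≅ Z^4.

The boundary map ∂_1: C_1 → C_0 maps an edge to its endpoints' difference, ∂[p,q] = q − p. For instance
  ∂ab = b − a.
This gives a 6×10 integer matrix of rank 5; reducing to Smith normal form yields diagonal entries (1,1,1,1,1).

∂_2: C_2 → C_1 maps a triangle to the signed sum of its edges. For instance
  ∂abc = bc − ac + ab,
  ∂def = ef − df + de.
The 10×4 boundary matrix has rank 4 and Smith normal form diag(1,1,1,1).

Now H_k = ker ∂_k / im ∂_{k+1}, so:

  H_0: rank C_0 − rank ∂_1 = 6 − 5 = 1, and the invariant factors of ∂_1 are all 1, so H_0 = Z.
  H_1: rank ker ∂_1 − rank ∂_2 = (10 − 5) − 4 = 1, and the invariant factors of ∂_2 are all 1, so H_1 = Z.
  H_2: rank ker ∂_2 − rank ∂_3 = (4 − 4) − 0 = 0, and there is no ∂_3, so H_2 = 0.

As a check, the Euler characteristic is 6 − 10 + 4 = 0, which agrees with 1 − 1 + 0 = 0.

H_0 ≅ Z,  H_1 ≅ Z,  H_2 = 0.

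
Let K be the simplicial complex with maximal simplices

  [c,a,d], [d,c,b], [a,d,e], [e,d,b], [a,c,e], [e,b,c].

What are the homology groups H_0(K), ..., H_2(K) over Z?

Fix the vertex order a < b < c < d < e and write every simplex with vertices in increasing order. Then dim K = 2 and the simplices of K are:

  0-simplices (5): a, b, c, d, e
  1-simplices (9): ac, ad, ae, bc, bd, be, cd, ce, de
  2-simplices (6): acd, ace, ade, bcd, bce, bde

giving chain groups C_0 ≅ Z^5, C_1 ≅ Z^9, C_2 ≅ Z^6.

The boundary map ∂_1: C_1 → C_0 sends each edge [p,q] (with p < q) to q − p.
This gives a 5×9 integer matrix of rank 4; reducing to Smith normal form yields diagonal entries (1,1,1,1).

∂_2: C_2 → C_1 maps a triangle to the signed sum of its edges. For instance
  ∂bce = ce − be + bc,
  ∂ace = ce − ae + ac.
The resulting 9×6 matrix has rank 5, and its Smith normal form has invariant factors (1,1,1,1,1).

From H_k ≅ ker(∂_k) / im(∂_{k+1}) we obtain:

  H_0: rank C_0 − rank ∂_1 = 5 − 4 = 1, and the invariant factors of ∂_1 are all 1, so H_0 ≅ Z.
  H_1: rank ker ∂_1 − rank ∂_2 = (9 − 4) − 5 = 0, and the invariant factors of ∂_2 are all 1, so H_1 ≅ 0.
  H_2: rank ker ∂_2 − rank ∂_3 = (6 − 5) − 0 = 1, and there is no ∂_3, so H_2 ≅ Z.

As a check, the Euler characteristic is 5 − 9 + 6 = 2, which agrees with 1 − 0 + 1 = 2.
(K is a triangulation of the 2-sphere S^2.)

H_0 ≅ Z,  H_1 = 0,  H_2 ≅ Z.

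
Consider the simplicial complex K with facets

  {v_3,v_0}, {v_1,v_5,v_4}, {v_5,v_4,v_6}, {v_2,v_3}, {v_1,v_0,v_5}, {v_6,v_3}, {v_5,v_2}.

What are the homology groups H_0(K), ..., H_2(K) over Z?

Take the total order v_0 < v_1 < v_2 < v_3 < v_4 < v_5 < v_6 on the vertex set. Then K (dimension 2) consists of the simplices:

  0-simplices (7): [v_0], [v_1], [v_2], [v_3], [v_4], [v_5], [v_6]
  1-simplices (11): [v_0,v_1], [v_0,v_3], [v_0,v_5], [v_1,v_4], [v_1,v_5], [v_2,v_3], [v_2,v_5], [v_3,v_6], [v_4,v_5], [v_4,v_6], [v_5,v_6]
  2-simplices (3): [v_0,v_1,v_5], [v_1,v_4,v_5], [v_4,v_5,v_6]

Hence C_0 ≅ Z^7, C_1 ≅ Z^11, C_2 ≅ Z^3.

The boundary map ∂_1: C_1 → C_0 is given by ∂[p,q] = [q] − [p]. For instance
  ∂[v_0,v_5] = [v_5] − [v_0].
The 7×11 boundary matrix has rank 6 and Smith normal form diag(1,1,1,1,1,1).

Boundary ∂_2: C_2 → C_1 acts by ∂[p,q,r] = [q,r] − [p,r] + [p,q]. For instance
  ∂[v_0,v_1,v_5] = [v_1,v_5] − [v_0,v_5] + [v_0,v_1],
  ∂[v_1,v_4,v_5] = [v_4,v_5] − [v_1,v_5] + [v_1,v_4].
The resulting 11×3 matrix has rank 3, and its Smith normal form has invariant factors (1,1,1).

Computing H_k = (kernel of ∂_k) / (image of ∂_{k+1}):

  H_0: rank C_0 − rank ∂_1 = 7 − 6 = 1, and the invariant factors of ∂_1 are all 1, so H_0 = Z.
  H_1: rank ker ∂_1 − rank ∂_2 = (11 − 6) − 3 = 2, and the invariant factors of ∂_2 are all 1, so H_1 = Z^2.
  H_2: rank ker ∂_2 − rank ∂_3 = (3 − 3) − 0 = 0, and there is no ∂_3, so H_2 = 0.

As a check, the Euler characteristic is 7 − 11 + 3 = -1, which agrees with 1 − 2 + 0 = -1.

H_0 ≅ Z,  H_1 ≅ Z^2,  H_2 = 0.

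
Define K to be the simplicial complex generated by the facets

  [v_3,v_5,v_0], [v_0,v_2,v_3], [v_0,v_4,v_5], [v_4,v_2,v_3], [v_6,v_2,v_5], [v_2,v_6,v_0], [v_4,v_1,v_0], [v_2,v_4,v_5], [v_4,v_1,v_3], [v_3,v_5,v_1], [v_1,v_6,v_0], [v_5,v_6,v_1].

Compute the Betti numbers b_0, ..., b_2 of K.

K has 7 vertices, 18 edges, 12 triangles.
rank ∂_0 = 0, rank ∂_1 = 6 ⇒ b_0 = 7 − 0 − 6 = 1; all invariant factors of ∂_1 are 1 so no torsion. So H_0 = Z.
rank ∂_1 = 6, rank ∂_2 = 12 ⇒ b_1 = 18 − 6 − 12 = 0; ∂_2 has invariant factor(s) [2] giving torsion. So H_1 = Z/2Z.
rank ∂_2 = 12, rank ∂_3 = 0 ⇒ b_2 = 12 − 12 − 0 = 0. So H_2 = 0.

b_0 = 1, b_1 = 0, b_2 = 0.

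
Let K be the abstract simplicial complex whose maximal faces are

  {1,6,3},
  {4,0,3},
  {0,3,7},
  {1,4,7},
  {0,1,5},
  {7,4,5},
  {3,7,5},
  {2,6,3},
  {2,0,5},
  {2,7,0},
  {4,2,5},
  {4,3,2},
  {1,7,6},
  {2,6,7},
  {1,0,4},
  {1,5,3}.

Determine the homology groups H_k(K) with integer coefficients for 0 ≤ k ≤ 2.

Fix the vertex order 0 < 1 < 2 < 3 < 4 < 5 < 6 < 7 and write every simplex with vertices in increasing order. Then dim K = 2 and the simplices of K are:

  0-simplices (8): [0], [1], [2], [3], [4], [5], [6], [7]
  1-simplices (24): (24 of them)
  2-simplices (16): [0,1,4], [0,1,5], [0,2,5], [0,2,7], [0,3,4], [0,3,7], [1,3,5], [1,3,6], [1,4,7], [1,6,7], [2,3,4], [2,3,6], [2,4,5], [2,6,7], [3,5,7], [4,5,7]

Hence C_0 ≅ Z^8, C_1 ≅ Z^24, C_2 ≅ Z^16.

The boundary map ∂_1: C_1 → C_0 is given by ∂[p,q] = [q] − [p]. For instance
  ∂[3,5] = [5] − [3].
The 8×24 boundary matrix has rank 7 and Smith normal form diag(1,1,1,1,1,1,1).

∂_2: C_2 → C_1 sends each 2-simplex [p,q,r] to [q,r] − [p,r] + [p,q]. For instance
  ∂[2,4,5] = [4,5] − [2,5] + [2,4],
  ∂[0,3,4] = [3,4] − [0,4] + [0,3].
As a 24×16 matrix over Z this has rank 15, with invariant factors (1,1,1,1,1,1,1,1,1,1,1,1,1,1,1).

Computing H_k = (kernel of ∂_k) / (image of ∂_{k+1}):

  H_0: rank C_0 − rank ∂_1 = 8 − 7 = 1, and the invariant factors of ∂_1 are all 1, so H_0 = Z.
  H_1: rank ker ∂_1 − rank ∂_2 = (24 − 7) − 15 = 2, and the invariant factors of ∂_2 are all 1, so H_1 = Z^2.
  H_2: rank ker ∂_2 − rank ∂_3 = (16 − 15) − 0 = 1, and there is no ∂_3, so H_2 = Z.

(K is a triangulation of the torus T^2.)

H_0 = Z,  H_1 = Z^2,  H_2 = Z.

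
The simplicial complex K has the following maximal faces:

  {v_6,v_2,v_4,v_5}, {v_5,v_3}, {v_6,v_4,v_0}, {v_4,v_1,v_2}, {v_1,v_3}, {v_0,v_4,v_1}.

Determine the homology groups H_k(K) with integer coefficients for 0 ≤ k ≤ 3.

Fix the vertex order v_0 < v_1 < v_2 < v_3 < v_4 < v_5 < v_6 and write every simplex with vertices in increasing order. Then dim K = 3 and the simplices of K are:

  0-simplices (7): [v_0], [v_1], [v_2], [v_3], [v_4], [v_5], [v_6]
  1-simplices (13): [v_0,v_1], [v_0,v_4], [v_0,v_6], [v_1,v_2], [v_1,v_3], [v_1,v_4], [v_2,v_4], [v_2,v_5], [v_2,v_6], [v_3,v_5], [v_4,v_5], [v_4,v_6], [v_5,v_6]
  2-simplices (7): [v_0,v_1,v_4], [v_0,v_4,v_6], [v_1,v_2,v_4], [v_2,v_4,v_5], [v_2,v_4,v_6], [v_2,v_5,v_6], [v_4,v_5,v_6]
  3-simplices (1): [v_2,v_4,v_5,v_6]

so the chain groups are C_0 ≅ Z^7, C_1 ≅ Z^13, C_2 ≅ Z^7, C_3 ≅ Z^1.

∂_1: C_1 → C_0 is given by ∂[p,q] = [q] − [p].
As a 7×13 matrix over Z this has rank 6, with invariant factors (1,1,1,1,1,1).

The boundary map ∂_2: C_2 → C_1 acts by ∂[p,q,r] = [q,r] − [p,r] + [p,q]. For instance
  ∂[v_0,v_4,v_6] = [v_4,v_6] − [v_0,v_6] + [v_0,v_4],
  ∂[v_1,v_2,v_4] = [v_2,v_4] − [v_1,v_4] + [v_1,v_2].
As a 13×7 matrix over Z this has rank 6, with invariant factors (1,1,1,1,1,1).

Boundary ∂_3: C_3 → C_2 sends each 3-simplex σ to the alternating sum Σ_i (−1)^i (σ with its i-th vertex removed). For instance
  ∂[v_2,v_4,v_5,v_6] = [v_4,v_5,v_6] − [v_2,v_5,v_6] + [v_2,v_4,v_6] − [v_2,v_4,v_5].
The 7×1 boundary matrix has rank 1 and Smith normal form diag(1).

Now H_k = ker ∂_k / im ∂_{k+1}, so:

  H_0: rank C_0 − rank ∂_1 = 7 − 6 = 1, and the invariant factors of ∂_1 are all 1, so H_0 = Z.
  H_1: rank ker ∂_1 − rank ∂_2 = (13 − 6) − 6 = 1, and the invariant factors of ∂_2 are all 1, so H_1 = Z.
  H_2: rank ker ∂_2 − rank ∂_3 = (7 − 6) − 1 = 0, and the invariant factors of ∂_3 are all 1, so H_2 = 0.
  H_3: rank ker ∂_3 − rank ∂_4 = (1 − 1) − 0 = 0, and there is no ∂_4, so H_3 = 0.

As a check, the Euler characteristic is 7 − 13 + 7 − 1 = 0, which agrees with 1 − 1 + 0 − 0 = 0.

H_0 = Z,  H_1 = Z,  H_2 = 0,  H_3 = 0.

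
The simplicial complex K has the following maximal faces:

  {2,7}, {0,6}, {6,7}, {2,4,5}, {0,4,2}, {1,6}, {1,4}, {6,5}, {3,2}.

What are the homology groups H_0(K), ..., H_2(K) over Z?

H_0 ≅ Z,  H_1 ≅ Z^3,  H_2 = 0.

Take the total order 0 < 1 < 2 < 3 < 4 < 5 < 6 < 7 on the vertex set. Then K (dimension 2) consists of the simplices:

  0-simplices (8): [0], [1], [2], [3], [4], [5], [6], [7]
  1-simplices (12): [0,2], [0,4], [0,6], [1,4], [1,6], [2,3], [2,4], [2,5], [2,7], [4,5], [5,6], [6,7]
  2-simplices (2): [0,2,4], [2,4,5]

giving chain groups C_0 ≅ Z^8, C_1 ≅ Z^12, C_2 ≅ Z^2.

∂_1: C_1 → C_0 maps an edge to its endpoints' difference, ∂[p,q] = q − p.
The 8×12 boundary matrix has rank 7 and Smith normal form diag(1,1,1,1,1,1,1).

Boundary ∂_2: C_2 → C_1 sends each 2-simplex [p,q,r] to [q,r] − [p,r] + [p,q]. For instance
  ∂[2,4,5] = [4,5] − [2,5] + [2,4],
  ∂[0,2,4] = [2,4] − [0,4] + [0,2].
The 12×2 boundary matrix has rank 2 and Smith normal form diag(1,1).

Reading off H_k = ker ∂_k / im ∂_{k+1}:

  H_0: rank C_0 − rank ∂_1 = 8 − 7 = 1, and the invariant factors of ∂_1 are all 1, so H_0 ≅ Z.
  H_1: rank ker ∂_1 − rank ∂_2 = (12 − 7) − 2 = 3, and the invariant factors of ∂_2 are all 1, so H_1 ≅ Z^3.
  H_2: rank ker ∂_2 − rank ∂_3 = (2 − 2) − 0 = 0, and there is no ∂_3, so H_2 ≅ 0.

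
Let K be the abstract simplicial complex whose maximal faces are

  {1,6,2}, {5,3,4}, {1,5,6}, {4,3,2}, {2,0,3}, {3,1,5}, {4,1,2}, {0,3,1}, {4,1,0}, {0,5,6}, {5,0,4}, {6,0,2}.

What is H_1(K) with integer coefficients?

H_1 = Z_2.

K has 7 vertices, 18 edges, 12 triangles.
rank ∂_1 = 6, rank ∂_2 = 12 ⇒ b_1 = 18 − 6 − 12 = 0; ∂_2 has invariant factor(s) [2] giving torsion. So H_1 ≅ Z_2.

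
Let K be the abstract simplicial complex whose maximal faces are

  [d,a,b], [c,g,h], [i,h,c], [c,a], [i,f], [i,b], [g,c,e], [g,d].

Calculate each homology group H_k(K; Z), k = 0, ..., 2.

Order the vertices as a < b < c < d < e < f < g < h < i. Listing each simplex with vertices in this order, K has dimension 2 with simplices:

  0-simplices (9): a, b, c, d, e, f, g, h, i
  1-simplices (14): ab, ac, ad, bd, bi, ce, cg, ch, ci, dg, eg, fi, gh, hi
  2-simplices (4): abd, ceg, cgh, chi

giving chain groups C_0 ≅ Z^9, C_1 ≅ Z^14, C_2 ≅ Z^4.

Boundary ∂_1: C_1 → C_0 is given by ∂[p,q] = [q] − [p]. For instance
  ∂cg = g − c.
As a 9×14 matrix over Z this has rank 8, with invariant factors (1,1,1,1,1,1,1,1).

Boundary ∂_2: C_2 → C_1 acts by ∂[p,q,r] = [q,r] − [p,r] + [p,q]. For instance
  ∂chi = hi − ci + ch,
  ∂cgh = gh − ch + cg.
The resulting 14×4 matrix has rank 4, and its Smith normal form has invariant factors (1,1,1,1).

Reading off H_k = ker ∂_k / im ∂_{k+1}:

  H_0: rank C_0 − rank ∂_1 = 9 − 8 = 1, and the invariant factors of ∂_1 are all 1, so H_0 ≅ Z.
  H_1: rank ker ∂_1 − rank ∂_2 = (14 − 8) − 4 = 2, and the invariant factors of ∂_2 are all 1, so H_1 ≅ Z^2.
  H_2: rank ker ∂_2 − rank ∂_3 = (4 − 4) − 0 = 0, and there is no ∂_3, so H_2 ≅ 0.

H_0 = Z,  H_1 = Z^2,  H_2 = 0.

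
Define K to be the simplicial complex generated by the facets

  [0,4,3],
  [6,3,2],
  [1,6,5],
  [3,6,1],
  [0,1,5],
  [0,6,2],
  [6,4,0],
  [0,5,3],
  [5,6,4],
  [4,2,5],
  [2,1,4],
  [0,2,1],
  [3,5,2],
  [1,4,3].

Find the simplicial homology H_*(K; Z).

Fix the vertex order 0 < 1 < 2 < 3 < 4 < 5 < 6 and write every simplex with vertices in increasing order. Then dim K = 2 and the simplices of K are:

  0-simplices (7): [0], [1], [2], [3], [4], [5], [6]
  1-simplices (21): [0,1], [0,2], [0,3], [0,4], [0,5], [0,6], [1,2], [1,3], [1,4], [1,5], [1,6], [2,3], [2,4], [2,5], [2,6], [3,4], [3,5], [3,6], [4,5], [4,6], [5,6]
  2-simplices (14): [0,1,2], [0,1,5], [0,2,6], [0,3,4], [0,3,5], [0,4,6], [1,2,4], [1,3,4], [1,3,6], [1,5,6], [2,3,5], [2,3,6], [2,4,5], [4,5,6]

giving chain groups C_0 ≅ Z^7, C_1 ≅ Z^21, C_2 ≅ Z^14.

∂_1: C_1 → C_0 maps an edge to its endpoints' difference, ∂[p,q] = q − p. For instance
  ∂[1,2] = [2] − [1].
As a 7×21 matrix over Z this has rank 6, with invariant factors (1,1,1,1,1,1).

∂_2: C_2 → C_1 acts by ∂[p,q,r] = [q,r] − [p,r] + [p,q]. For instance
  ∂[0,2,6] = [2,6] − [0,6] + [0,2],
  ∂[1,2,4] = [2,4] − [1,4] + [1,2].
The 21×14 boundary matrix has rank 13 and Smith normal form diag(1,1,1,1,1,1,1,1,1,1,1,1,1).

Reading off H_k = ker ∂_k / im ∂_{k+1}:

  H_0: rank C_0 − rank ∂_1 = 7 − 6 = 1, and the invariant factors of ∂_1 are all 1, so H_0 = Z.
  H_1: rank ker ∂_1 − rank ∂_2 = (21 − 6) − 13 = 2, and the invariant factors of ∂_2 are all 1, so H_1 = Z^2.
  H_2: rank ker ∂_2 − rank ∂_3 = (14 − 13) − 0 = 1, and there is no ∂_3, so H_2 = Z.

As a check, the Euler characteristic is 7 − 21 + 14 = 0, which agrees with 1 − 2 + 1 = 0.

H_0 = Z,  H_1 = Z^2,  H_2 = Z.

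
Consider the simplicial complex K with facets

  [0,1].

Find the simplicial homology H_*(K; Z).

H_0 = Z,  H_1 = 0.

We work with the vertex ordering 0 < 1. The simplices of K, each written with vertices in increasing order, are:

  0-simplices (2): [0], [1]
  1-simplices (1): [0,1]

Hence C_0 ≅ Z^2, C_1 ≅ Z^1.

∂_1: C_1 → C_0 sends each edge [p,q] (with p < q) to q − p. For instance
  ∂[0,1] = [1] − [0].
This gives a 2×1 integer matrix of rank 1; reducing to Smith normal form yields diagonal entries (1).

Computing H_k = (kernel of ∂_k) / (image of ∂_{k+1}):

  H_0: rank C_0 − rank ∂_1 = 2 − 1 = 1, and the invariant factors of ∂_1 are all 1, so H_0 ≅ Z.
  H_1: rank ker ∂_1 − rank ∂_2 = (1 − 1) − 0 = 0, and there is no ∂_2, so H_1 ≅ 0.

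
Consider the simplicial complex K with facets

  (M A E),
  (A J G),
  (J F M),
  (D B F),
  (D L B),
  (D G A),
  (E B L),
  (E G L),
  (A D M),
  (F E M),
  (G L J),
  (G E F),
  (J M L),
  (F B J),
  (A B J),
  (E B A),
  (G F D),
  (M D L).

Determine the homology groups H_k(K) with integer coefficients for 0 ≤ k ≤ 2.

Order the vertices as A < B < D < E < F < G < J < L < M. Listing each simplex with vertices in this order, K has dimension 2 with simplices:

  0-simplices (9): A, B, D, E, F, G, J, L, M
  1-simplices (27): AB, AD, AE, AG, AJ, AM, BD, BE, BF, BJ, BL, DF, DG, DL, DM, EF, EG, EL, EM, FG, FJ, FM, GJ, GL, JL, JM, LM
  2-simplices (18): ABE, ABJ, ADG, ADM, AEM, AGJ, BDF, BDL, BEL, BFJ, DFG, DLM, EFG, EFM, EGL, FJM, GJL, JLM

giving chain groups C_0 ≅ Z^9, C_1 ≅ Z^27, C_2 ≅ Z^18.

The boundary map ∂_1: C_1 → C_0 is given by ∂[p,q] = [q] − [p]. For instance
  ∂AG = G − A.
The 9×27 boundary matrix has rank 8 and Smith normal form diag(1,1,1,1,1,1,1,1).

Boundary ∂_2: C_2 → C_1 maps a triangle to the signed sum of its edges. For instance
  ∂AGJ = GJ − AJ + AG,
  ∂DFG = FG − DG + DF.
This gives a 27×18 integer matrix of rank 17; reducing to Smith normal form yields diagonal entries (1,1,1,1,1,1,1,1,1,1,1,1,1,1,1,1,1).

Reading off H_k = ker ∂_k / im ∂_{k+1}:

  H_0: rank C_0 − rank ∂_1 = 9 − 8 = 1, and the invariant factors of ∂_1 are all 1, so H_0 = Z.
  H_1: rank ker ∂_1 − rank ∂_2 = (27 − 8) − 17 = 2, and the invariant factors of ∂_2 are all 1, so H_1 = Z^2.
  H_2: rank ker ∂_2 − rank ∂_3 = (18 − 17) − 0 = 1, and there is no ∂_3, so H_2 = Z.

As a check, the Euler characteristic is 9 − 27 + 18 = 0, which agrees with 1 − 2 + 1 = 0.

H_0 = Z,  H_1 = Z^2,  H_2 = Z.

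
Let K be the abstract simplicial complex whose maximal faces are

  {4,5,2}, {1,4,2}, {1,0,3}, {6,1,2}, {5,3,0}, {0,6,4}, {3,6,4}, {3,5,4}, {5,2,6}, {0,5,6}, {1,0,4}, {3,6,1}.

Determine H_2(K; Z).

Take the total order 0 < 1 < 2 < 3 < 4 < 5 < 6 on the vertex set. Then K (dimension 2) consists of the simplices:

  0-simplices (7): [0], [1], [2], [3], [4], [5], [6]
  1-simplices (18): [0,1], [0,3], [0,4], [0,5], [0,6], [1,2], [1,3], [1,4], [1,6], [2,4], [2,5], [2,6], [3,4], [3,5], [3,6], [4,5], [4,6], [5,6]
  2-simplices (12): [0,1,3], [0,1,4], [0,3,5], [0,4,6], [0,5,6], [1,2,4], [1,2,6], [1,3,6], [2,4,5], [2,5,6], [3,4,5], [3,4,6]

giving chain groups C_0 ≅ Z^7, C_1 ≅ Z^18, C_2 ≅ Z^12.

Boundary ∂_1: C_1 → C_0 is given by ∂[p,q] = [q] − [p]. For instance
  ∂[0,3] = [3] − [0].
The 7×18 boundary matrix has rank 6 and Smith normal form diag(1,1,1,1,1,1).

Boundary ∂_2: C_2 → C_1 maps a triangle to the signed sum of its edges. For instance
  ∂[0,4,6] = [4,6] − [0,6] + [0,4],
  ∂[3,4,5] = [4,5] − [3,5] + [3,4].
This gives a 18×12 integer matrix of rank 12; reducing to Smith normal form yields diagonal entries (1,1,1,1,1,1,1,1,1,1,1,2).

Now H_k = ker ∂_k / im ∂_{k+1}, so:

  H_2: rank ker ∂_2 − rank ∂_3 = (12 − 12) − 0 = 0, and there is no ∂_3, so H_2 = 0.

H_2 ≅ 0.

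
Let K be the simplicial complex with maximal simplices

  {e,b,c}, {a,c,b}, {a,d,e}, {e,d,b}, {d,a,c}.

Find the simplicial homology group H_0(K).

Fix the vertex order a < b < c < d < e and write every simplex with vertices in increasing order. Then dim K = 2 and the simplices of K are:

  0-simplices (5): a, b, c, d, e
  1-simplices (10): ab, ac, ad, ae, bc, bd, be, cd, ce, de
  2-simplices (5): abc, acd, ade, bce, bde

Hence C_0 ≅ Z^5, C_1 ≅ Z^10, C_2 ≅ Z^5.

The boundary map ∂_1: C_1 → C_0 sends each edge [p,q] (with p < q) to q − p. For instance
  ∂ce = e − c.
As a 5×10 matrix over Z this has rank 4, with invariant factors (1,1,1,1).

The boundary map ∂_2: C_2 → C_1 maps a triangle to the signed sum of its edges. For instance
  ∂bde = de − be + bd,
  ∂bce = ce − be + bc.
The 10×5 boundary matrix has rank 5 and Smith normal form diag(1,1,1,1,1).

From H_k ≅ ker(∂_k) / im(∂_{k+1}) we obtain:

  H_0: rank C_0 − rank ∂_1 = 5 − 4 = 1, and the invariant factors of ∂_1 are all 1, so H_0 = Z.

(K is a triangulation of the Möbius band.)

H_0 = Z.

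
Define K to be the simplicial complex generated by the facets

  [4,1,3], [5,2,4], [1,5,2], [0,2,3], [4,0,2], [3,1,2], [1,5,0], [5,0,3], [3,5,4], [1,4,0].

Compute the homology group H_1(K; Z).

We work with the vertex ordering 0 < 1 < 2 < 3 < 4 < 5. The simplices of K, each written with vertices in increasing order, are:

  0-simplices (6): [0], [1], [2], [3], [4], [5]
  1-simplices (15): [0,1], [0,2], [0,3], [0,4], [0,5], [1,2], [1,3], [1,4], [1,5], [2,3], [2,4], [2,5], [3,4], [3,5], [4,5]
  2-simplices (10): [0,1,4], [0,1,5], [0,2,3], [0,2,4], [0,3,5], [1,2,3], [1,2,5], [1,3,4], [2,4,5], [3,4,5]

giving chain groups C_0 ≅ Z^6, C_1 ≅ Z^15, C_2 ≅ Z^10.

∂_1: C_1 → C_0 is given by ∂[p,q] = [q] − [p].
The resulting 6×15 matrix has rank 5, and its Smith normal form has invariant factors (1,1,1,1,1).

Boundary ∂_2: C_2 → C_1 acts by ∂[p,q,r] = [q,r] − [p,r] + [p,q]. For instance
  ∂[1,2,3] = [2,3] − [1,3] + [1,2],
  ∂[0,1,5] = [1,5] − [0,5] + [0,1].
As a 15×10 matrix over Z this has rank 10, with invariant factors (1,1,1,1,1,1,1,1,1,2).

From H_k ≅ ker(∂_k) / im(∂_{k+1}) we obtain:

  H_1: rank ker ∂_1 − rank ∂_2 = (15 − 5) − 10 = 0, and ∂_2 has invariant factor 2 > 1, so H_1 = Z_2.

(K is a triangulation of the real projective plane RP^2.)

H_1 = Z_2.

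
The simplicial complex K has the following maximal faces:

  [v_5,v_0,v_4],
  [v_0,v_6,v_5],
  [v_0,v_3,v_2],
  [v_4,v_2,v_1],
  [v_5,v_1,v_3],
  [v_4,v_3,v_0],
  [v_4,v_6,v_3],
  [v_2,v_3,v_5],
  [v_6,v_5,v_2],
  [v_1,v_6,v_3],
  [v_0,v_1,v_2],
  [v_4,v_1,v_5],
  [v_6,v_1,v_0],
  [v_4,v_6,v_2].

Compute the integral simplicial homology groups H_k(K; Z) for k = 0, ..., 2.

K has 7 vertices, 21 edges, 14 triangles.
rank ∂_0 = 0, rank ∂_1 = 6 ⇒ b_0 = 7 − 0 − 6 = 1; all invariant factors of ∂_1 are 1 so no torsion. So H_0 = Z.
rank ∂_1 = 6, rank ∂_2 = 13 ⇒ b_1 = 21 − 6 − 13 = 2; all invariant factors of ∂_2 are 1 so no torsion. So H_1 = Z^2.
rank ∂_2 = 13, rank ∂_3 = 0 ⇒ b_2 = 14 − 13 − 0 = 1. So H_2 = Z.

H_0 ≅ Z,  H_1 ≅ Z^2,  H_2 ≅ Z.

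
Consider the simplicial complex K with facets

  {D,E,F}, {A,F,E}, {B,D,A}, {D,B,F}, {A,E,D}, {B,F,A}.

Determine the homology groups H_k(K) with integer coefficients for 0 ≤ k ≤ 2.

H_0 = Z,  H_1 = 0,  H_2 = Z.

Order the vertices as A < B < D < E < F. Listing each simplex with vertices in this order, K has dimension 2 with simplices:

  0-simplices (5): A, B, D, E, F
  1-simplices (9): AB, AD, AE, AF, BD, BF, DE, DF, EF
  2-simplices (6): ABD, ABF, ADE, AEF, BDF, DEF

so the chain groups are C_0 ≅ Z^5, C_1 ≅ Z^9, C_2 ≅ Z^6.

∂_1: C_1 → C_0 is given by ∂[p,q] = [q] − [p].
The 5×9 boundary matrix has rank 4 and Smith normal form diag(1,1,1,1).

The boundary map ∂_2: C_2 → C_1 sends each 2-simplex [p,q,r] to [q,r] − [p,r] + [p,q]. For instance
  ∂DEF = EF − DF + DE,
  ∂ADE = DE − AE + AD.
The 9×6 boundary matrix has rank 5 and Smith normal form diag(1,1,1,1,1).

Computing H_k = (kernel of ∂_k) / (image of ∂_{k+1}):

  H_0: rank C_0 − rank ∂_1 = 5 − 4 = 1, and the invariant factors of ∂_1 are all 1, so H_0 ≅ Z.
  H_1: rank ker ∂_1 − rank ∂_2 = (9 − 4) − 5 = 0, and the invariant factors of ∂_2 are all 1, so H_1 ≅ 0.
  H_2: rank ker ∂_2 − rank ∂_3 = (6 − 5) − 0 = 1, and there is no ∂_3, so H_2 ≅ Z.

(K is a triangulation of the 2-sphere S^2.)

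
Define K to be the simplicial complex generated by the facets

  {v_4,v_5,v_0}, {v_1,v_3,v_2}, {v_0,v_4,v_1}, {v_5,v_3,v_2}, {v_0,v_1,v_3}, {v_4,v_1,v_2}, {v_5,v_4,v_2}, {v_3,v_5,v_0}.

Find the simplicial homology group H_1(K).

H_1 = 0.

Take the total order v_0 < v_1 < v_2 < v_3 < v_4 < v_5 on the vertex set. Then K (dimension 2) consists of the simplices:

  0-simplices (6): [v_0], [v_1], [v_2], [v_3], [v_4], [v_5]
  1-simplices (12): [v_0,v_1], [v_0,v_3], [v_0,v_4], [v_0,v_5], [v_1,v_2], [v_1,v_3], [v_1,v_4], [v_2,v_3], [v_2,v_4], [v_2,v_5], [v_3,v_5], [v_4,v_5]
  2-simplices (8): [v_0,v_1,v_3], [v_0,v_1,v_4], [v_0,v_3,v_5], [v_0,v_4,v_5], [v_1,v_2,v_3], [v_1,v_2,v_4], [v_2,v_3,v_5], [v_2,v_4,v_5]

giving chain groups C_0 ≅ Z^6, C_1 ≅ Z^12, C_2 ≅ Z^8.

∂_1: C_1 → C_0 is given by ∂[p,q] = [q] − [p].
This gives a 6×12 integer matrix of rank 5; reducing to Smith normal form yields diagonal entries (1,1,1,1,1).

The boundary map ∂_2: C_2 → C_1 maps a triangle to the signed sum of its edges. For instance
  ∂[v_2,v_3,v_5] = [v_3,v_5] − [v_2,v_5] + [v_2,v_3],
  ∂[v_0,v_1,v_3] = [v_1,v_3] − [v_0,v_3] + [v_0,v_1].
This gives a 12×8 integer matrix of rank 7; reducing to Smith normal form yields diagonal entries (1,1,1,1,1,1,1).

Computing H_k = (kernel of ∂_k) / (image of ∂_{k+1}):

  H_1: rank ker ∂_1 − rank ∂_2 = (12 − 5) − 7 = 0, and the invariant factors of ∂_2 are all 1, so H_1 ≅ 0.

(K is a triangulation of the 2-sphere S^2.)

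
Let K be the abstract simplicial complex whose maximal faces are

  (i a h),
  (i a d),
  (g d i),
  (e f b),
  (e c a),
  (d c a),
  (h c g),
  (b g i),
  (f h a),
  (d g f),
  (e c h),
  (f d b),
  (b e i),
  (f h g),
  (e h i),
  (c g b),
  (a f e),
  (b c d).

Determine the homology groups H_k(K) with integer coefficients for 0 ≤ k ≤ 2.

H_0 = Z,  H_1 = Z ⊕ Z/2,  H_2 = 0.

Order the vertices as a < b < c < d < e < f < g < h < i. Listing each simplex with vertices in this order, K has dimension 2 with simplices:

  0-simplices (9): a, b, c, d, e, f, g, h, i
  1-simplices (27): ac, ad, ae, af, ah, ai, bc, bd, be, bf, bg, bi, cd, ce, cg, ch, df, dg, di, ef, eh, ei, fg, fh, gh, gi, hi
  2-simplices (18): acd, ace, adi, aef, afh, ahi, bcd, bcg, bdf, bef, bei, bgi, ceh, cgh, dfg, dgi, ehi, fgh

Hence C_0 ≅ Z^9, C_1 ≅ Z^27, C_2 ≅ Z^18.

The boundary map ∂_1: C_1 → C_0 sends each edge [p,q] (with p < q) to q − p. For instance
  ∂bf = f − b.
As a 9×27 matrix over Z this has rank 8, with invariant factors (1,1,1,1,1,1,1,1).

Boundary ∂_2: C_2 → C_1 acts by ∂[p,q,r] = [q,r] − [p,r] + [p,q]. For instance
  ∂dgi = gi − di + dg,
  ∂bgi = gi − bi + bg.
The 27×18 boundary matrix has rank 18 and Smith normal form diag(1,1,1,1,1,1,1,1,1,1,1,1,1,1,1,1,1,2).

Computing H_k = (kernel of ∂_k) / (image of ∂_{k+1}):

  H_0: rank C_0 − rank ∂_1 = 9 − 8 = 1, and the invariant factors of ∂_1 are all 1, so H_0 ≅ Z.
  H_1: rank ker ∂_1 − rank ∂_2 = (27 − 8) − 18 = 1, and ∂_2 has invariant factor 2 > 1, so H_1 ≅ Z ⊕ Z/2.
  H_2: rank ker ∂_2 − rank ∂_3 = (18 − 18) − 0 = 0, and there is no ∂_3, so H_2 ≅ 0.

As a check, the Euler characteristic is 9 − 27 + 18 = 0, which agrees with 1 − 1 + 0 = 0.
(K is a triangulation of the Klein bottle.)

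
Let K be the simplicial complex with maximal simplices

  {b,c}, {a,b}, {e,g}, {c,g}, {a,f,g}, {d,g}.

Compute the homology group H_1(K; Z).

K has 7 vertices, 8 edges, 1 triangle.
rank ∂_1 = 6, rank ∂_2 = 1 ⇒ b_1 = 8 − 6 − 1 = 1; all invariant factors of ∂_2 are 1 so no torsion. So H_1 ≅ Z.

H_1 = Z.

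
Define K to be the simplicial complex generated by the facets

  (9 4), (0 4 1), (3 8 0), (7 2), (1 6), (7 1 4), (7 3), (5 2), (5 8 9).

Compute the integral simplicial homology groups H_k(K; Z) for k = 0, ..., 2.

H_0 ≅ Z,  H_1 ≅ Z^3,  H_2 = 0.

Take the total order 0 < 1 < 2 < 3 < 4 < 5 < 6 < 7 < 8 < 9 on the vertex set. Then K (dimension 2) consists of the simplices:

  0-simplices (10): [0], [1], [2], [3], [4], [5], [6], [7], [8], [9]
  1-simplices (16): [0,1], [0,3], [0,4], [0,8], [1,4], [1,6], [1,7], [2,5], [2,7], [3,7], [3,8], [4,7], [4,9], [5,8], [5,9], [8,9]
  2-simplices (4): [0,1,4], [0,3,8], [1,4,7], [5,8,9]

so the chain groups are C_0 ≅ Z^10, C_1 ≅ Z^16, C_2 ≅ Z^4.

∂_1: C_1 → C_0 maps an edge to its endpoints' difference, ∂[p,q] = q − p.
The resulting 10×16 matrix has rank 9, and its Smith normal form has invariant factors (1,1,1,1,1,1,1,1,1).

∂_2: C_2 → C_1 sends each 2-simplex [p,q,r] to [q,r] − [p,r] + [p,q]. For instance
  ∂[0,3,8] = [3,8] − [0,8] + [0,3],
  ∂[5,8,9] = [8,9] − [5,9] + [5,8].
As a 16×4 matrix over Z this has rank 4, with invariant factors (1,1,1,1).

Computing H_k = (kernel of ∂_k) / (image of ∂_{k+1}):

  H_0: rank C_0 − rank ∂_1 = 10 − 9 = 1, and the invariant factors of ∂_1 are all 1, so H_0 ≅ Z.
  H_1: rank ker ∂_1 − rank ∂_2 = (16 − 9) − 4 = 3, and the invariant factors of ∂_2 are all 1, so H_1 ≅ Z^3.
  H_2: rank ker ∂_2 − rank ∂_3 = (4 − 4) − 0 = 0, and there is no ∂_3, so H_2 ≅ 0.

As a check, the Euler characteristic is 10 − 16 + 4 = -2, which agrees with 1 − 3 + 0 = -2.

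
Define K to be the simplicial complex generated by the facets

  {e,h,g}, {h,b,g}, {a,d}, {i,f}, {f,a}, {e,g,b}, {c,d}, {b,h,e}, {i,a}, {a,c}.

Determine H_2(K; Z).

K has 9 vertices, 12 edges, 4 triangles.
rank ∂_2 = 3, rank ∂_3 = 0 ⇒ b_2 = 4 − 3 − 0 = 1. So H_2 = Z.

H_2 ≅ Z.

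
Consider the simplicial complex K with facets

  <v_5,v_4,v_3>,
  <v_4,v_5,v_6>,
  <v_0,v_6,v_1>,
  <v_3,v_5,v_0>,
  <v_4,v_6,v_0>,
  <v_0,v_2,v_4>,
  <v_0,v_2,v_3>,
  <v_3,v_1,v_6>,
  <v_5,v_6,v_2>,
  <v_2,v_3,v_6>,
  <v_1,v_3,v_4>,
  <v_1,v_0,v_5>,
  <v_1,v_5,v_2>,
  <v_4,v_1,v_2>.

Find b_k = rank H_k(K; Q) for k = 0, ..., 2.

b_0 = 1, b_1 = 2, b_2 = 1.

Take the total order v_0 < v_1 < v_2 < v_3 < v_4 < v_5 < v_6 on the vertex set. Then K (dimension 2) consists of the simplices:

  0-simplices (7): [v_0], [v_1], [v_2], [v_3], [v_4], [v_5], [v_6]
  1-simplices (21): (21 of them)
  2-simplices (14): (14 of them)

giving chain groups C_0 ≅ Z^7, C_1 ≅ Z^21, C_2 ≅ Z^14.

The boundary map ∂_1: C_1 → C_0 sends each edge [p,q] (with p < q) to q − p. For instance
  ∂[v_1,v_3] = [v_3] − [v_1].
The resulting 7×21 matrix has rank 6, and its Smith normal form has invariant factors (1,1,1,1,1,1).

∂_2: C_2 → C_1 acts by ∂[p,q,r] = [q,r] − [p,r] + [p,q]. For instance
  ∂[v_0,v_2,v_4] = [v_2,v_4] − [v_0,v_4] + [v_0,v_2],
  ∂[v_1,v_2,v_5] = [v_2,v_5] − [v_1,v_5] + [v_1,v_2].
As a 21×14 matrix over Z this has rank 13, with invariant factors (1,1,1,1,1,1,1,1,1,1,1,1,1).

Computing H_k = (kernel of ∂_k) / (image of ∂_{k+1}):

  H_0: rank C_0 − rank ∂_1 = 7 − 6 = 1, and the invariant factors of ∂_1 are all 1, so H_0 ≅ Z.
  H_1: rank ker ∂_1 − rank ∂_2 = (21 − 6) − 13 = 2, and the invariant factors of ∂_2 are all 1, so H_1 ≅ Z^2.
  H_2: rank ker ∂_2 − rank ∂_3 = (14 − 13) − 0 = 1, and there is no ∂_3, so H_2 ≅ Z.

Hence the Betti numbers are b_0 = 1, b_1 = 2, b_2 = 1.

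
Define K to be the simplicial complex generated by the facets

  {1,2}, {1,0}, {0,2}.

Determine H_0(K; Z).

H_0 ≅ Z.

K has 3 vertices, 3 edges.
rank ∂_0 = 0, rank ∂_1 = 2 ⇒ b_0 = 3 − 0 − 2 = 1; all invariant factors of ∂_1 are 1 so no torsion. So H_0 ≅ Z.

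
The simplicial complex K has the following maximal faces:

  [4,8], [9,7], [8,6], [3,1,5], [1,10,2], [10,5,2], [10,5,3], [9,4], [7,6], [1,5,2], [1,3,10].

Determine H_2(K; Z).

Fix the vertex order 1 < 2 < 3 < 4 < 5 < 6 < 7 < 8 < 9 < 10 and write every simplex with vertices in increasing order. Then dim K = 2 and the simplices of K are:

  0-simplices (10): [1], [2], [3], [4], [5], [6], [7], [8], [9], [10]
  1-simplices (14): [1,2], [1,3], [1,5], [1,10], [2,5], [2,10], [3,5], [3,10], [4,8], [4,9], [5,10], [6,7], [6,8], [7,9]
  2-simplices (6): [1,2,5], [1,2,10], [1,3,5], [1,3,10], [2,5,10], [3,5,10]

so the chain groups are C_0 ≅ Z^10, C_1 ≅ Z^14, C_2 ≅ Z^6.

The boundary map ∂_1: C_1 → C_0 sends each edge [p,q] (with p < q) to q − p. For instance
  ∂[1,10] = [10] − [1].
The resulting 10×14 matrix has rank 8, and its Smith normal form has invariant factors (1,1,1,1,1,1,1,1).

∂_2: C_2 → C_1 sends each 2-simplex [p,q,r] to [q,r] − [p,r] + [p,q]. For instance
  ∂[3,5,10] = [5,10] − [3,10] + [3,5],
  ∂[1,2,10] = [2,10] − [1,10] + [1,2].
This gives a 14×6 integer matrix of rank 5; reducing to Smith normal form yields diagonal entries (1,1,1,1,1).

Now H_k = ker ∂_k / im ∂_{k+1}, so:

  H_2: rank ker ∂_2 − rank ∂_3 = (6 − 5) − 0 = 1, and there is no ∂_3, so H_2 ≅ Z.

(K is a triangulation of the disjoint union of the circle S^1 and the 2-sphere S^2.)

H_2 ≅ Z.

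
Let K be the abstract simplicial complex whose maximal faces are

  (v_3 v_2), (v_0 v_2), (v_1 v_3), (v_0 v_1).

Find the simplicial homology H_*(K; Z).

H_0 = Z,  H_1 = Z.

Order the vertices as v_0 < v_1 < v_2 < v_3. Listing each simplex with vertices in this order, K has dimension 1 with simplices:

  0-simplices (4): [v_0], [v_1], [v_2], [v_3]
  1-simplices (4): [v_0,v_1], [v_0,v_2], [v_1,v_3], [v_2,v_3]

giving chain groups C_0 ≅ Z^4, C_1 ≅ Z^4.

The boundary map ∂_1: C_1 → C_0 maps an edge to its endpoints' difference, ∂[p,q] = q − p. For instance
  ∂[v_1,v_3] = [v_3] − [v_1].
The 4×4 boundary matrix has rank 3 and Smith normal form diag(1,1,1).

Reading off H_k = ker ∂_k / im ∂_{k+1}:

  H_0: rank C_0 − rank ∂_1 = 4 − 3 = 1, and the invariant factors of ∂_1 are all 1, so H_0 ≅ Z.
  H_1: rank ker ∂_1 − rank ∂_2 = (4 − 3) − 0 = 1, and there is no ∂_2, so H_1 ≅ Z.

As a check, the Euler characteristic is 4 − 4 = 0, which agrees with 1 − 1 = 0.
(K is a triangulation of the circle S^1.)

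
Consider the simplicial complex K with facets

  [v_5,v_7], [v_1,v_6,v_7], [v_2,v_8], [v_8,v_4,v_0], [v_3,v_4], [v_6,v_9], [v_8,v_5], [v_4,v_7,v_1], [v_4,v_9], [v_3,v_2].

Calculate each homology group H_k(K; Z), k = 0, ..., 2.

Fix the vertex order v_0 < v_1 < v_2 < v_3 < v_4 < v_5 < v_6 < v_7 < v_8 < v_9 and write every simplex with vertices in increasing order. Then dim K = 2 and the simplices of K are:

  0-simplices (10): [v_0], [v_1], [v_2], [v_3], [v_4], [v_5], [v_6], [v_7], [v_8], [v_9]
  1-simplices (15): (15 of them)
  2-simplices (3): [v_0,v_4,v_8], [v_1,v_4,v_7], [v_1,v_6,v_7]

so the chain groups are C_0 ≅ Z^10, C_1 ≅ Z^15, C_2 ≅ Z^3.

Boundary ∂_1: C_1 → C_0 sends each edge [p,q] (with p < q) to q − p.
The resulting 10×15 matrix has rank 9, and its Smith normal form has invariant factors (1,1,1,1,1,1,1,1,1).

The boundary map ∂_2: C_2 → C_1 acts by ∂[p,q,r] = [q,r] − [p,r] + [p,q]. For instance
  ∂[v_0,v_4,v_8] = [v_4,v_8] − [v_0,v_8] + [v_0,v_4],
  ∂[v_1,v_6,v_7] = [v_6,v_7] − [v_1,v_7] + [v_1,v_6].
The resulting 15×3 matrix has rank 3, and its Smith normal form has invariant factors (1,1,1).

From H_k ≅ ker(∂_k) / im(∂_{k+1}) we obtain:

  H_0: rank C_0 − rank ∂_1 = 10 − 9 = 1, and the invariant factors of ∂_1 are all 1, so H_0 = Z.
  H_1: rank ker ∂_1 − rank ∂_2 = (15 − 9) − 3 = 3, and the invariant factors of ∂_2 are all 1, so H_1 = Z^3.
  H_2: rank ker ∂_2 − rank ∂_3 = (3 − 3) − 0 = 0, and there is no ∂_3, so H_2 = 0.

As a check, the Euler characteristic is 10 − 15 + 3 = -2, which agrees with 1 − 3 + 0 = -2.

H_0 = Z,  H_1 = Z^3,  H_2 = 0.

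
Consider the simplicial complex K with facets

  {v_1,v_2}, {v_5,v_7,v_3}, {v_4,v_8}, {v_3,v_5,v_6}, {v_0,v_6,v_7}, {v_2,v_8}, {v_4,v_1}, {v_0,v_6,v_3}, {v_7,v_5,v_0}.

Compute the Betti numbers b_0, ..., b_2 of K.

Fix the vertex order v_0 < v_1 < v_2 < v_3 < v_4 < v_5 < v_6 < v_7 < v_8 and write every simplex with vertices in increasing order. Then dim K = 2 and the simplices of K are:

  0-simplices (9): [v_0], [v_1], [v_2], [v_3], [v_4], [v_5], [v_6], [v_7], [v_8]
  1-simplices (14): [v_0,v_3], [v_0,v_5], [v_0,v_6], [v_0,v_7], [v_1,v_2], [v_1,v_4], [v_2,v_8], [v_3,v_5], [v_3,v_6], [v_3,v_7], [v_4,v_8], [v_5,v_6], [v_5,v_7], [v_6,v_7]
  2-simplices (5): [v_0,v_3,v_6], [v_0,v_5,v_7], [v_0,v_6,v_7], [v_3,v_5,v_6], [v_3,v_5,v_7]

so the chain groups are C_0 ≅ Z^9, C_1 ≅ Z^14, C_2 ≅ Z^5.

The boundary map ∂_1: C_1 → C_0 maps an edge to its endpoints' difference, ∂[p,q] = q − p. For instance
  ∂[v_0,v_7] = [v_7] − [v_0].
The resulting 9×14 matrix has rank 7, and its Smith normal form has invariant factors (1,1,1,1,1,1,1).

∂_2: C_2 → C_1 acts by ∂[p,q,r] = [q,r] − [p,r] + [p,q]. For instance
  ∂[v_0,v_6,v_7] = [v_6,v_7] − [v_0,v_7] + [v_0,v_6],
  ∂[v_0,v_5,v_7] = [v_5,v_7] − [v_0,v_7] + [v_0,v_5].
The 14×5 boundary matrix has rank 5 and Smith normal form diag(1,1,1,1,1).

Computing H_k = (kernel of ∂_k) / (image of ∂_{k+1}):

  H_0: rank C_0 − rank ∂_1 = 9 − 7 = 2, and the invariant factors of ∂_1 are all 1, so H_0 ≅ Z^2.
  H_1: rank ker ∂_1 − rank ∂_2 = (14 − 7) − 5 = 2, and the invariant factors of ∂_2 are all 1, so H_1 ≅ Z^2.
  H_2: rank ker ∂_2 − rank ∂_3 = (5 − 5) − 0 = 0, and there is no ∂_3, so H_2 ≅ 0.

As a check, the Euler characteristic is 9 − 14 + 5 = 0, which agrees with 2 − 2 + 0 = 0.

Hence the Betti numbers are b_0 = 2, b_1 = 2, b_2 = 0.

b_0 = 2, b_1 = 2, b_2 = 0.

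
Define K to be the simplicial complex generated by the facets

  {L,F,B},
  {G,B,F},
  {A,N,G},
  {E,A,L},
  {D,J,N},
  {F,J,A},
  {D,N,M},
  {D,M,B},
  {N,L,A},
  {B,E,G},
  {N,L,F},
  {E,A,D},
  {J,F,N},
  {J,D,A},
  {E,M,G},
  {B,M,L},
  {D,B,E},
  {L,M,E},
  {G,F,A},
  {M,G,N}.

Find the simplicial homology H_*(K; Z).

H_0 ≅ Z,  H_1 ≅ Z ⊕ Z/2,  H_2 = 0.

K has 10 vertices, 30 edges, 20 triangles.
rank ∂_0 = 0, rank ∂_1 = 9 ⇒ b_0 = 10 − 0 − 9 = 1; all invariant factors of ∂_1 are 1 so no torsion. So H_0 = Z.
rank ∂_1 = 9, rank ∂_2 = 20 ⇒ b_1 = 30 − 9 − 20 = 1; ∂_2 has invariant factor(s) [2] giving torsion. So H_1 = Z ⊕ Z/2.
rank ∂_2 = 20, rank ∂_3 = 0 ⇒ b_2 = 20 − 20 − 0 = 0. So H_2 = 0.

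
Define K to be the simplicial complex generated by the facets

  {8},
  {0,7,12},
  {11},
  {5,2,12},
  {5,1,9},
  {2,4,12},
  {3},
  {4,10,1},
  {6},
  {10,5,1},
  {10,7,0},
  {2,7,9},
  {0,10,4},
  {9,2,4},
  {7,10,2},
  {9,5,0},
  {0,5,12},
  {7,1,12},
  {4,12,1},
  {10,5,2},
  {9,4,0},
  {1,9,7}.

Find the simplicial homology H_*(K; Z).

Take the total order 0 < 1 < 2 < 3 < 4 < 5 < 6 < 7 < 8 < 9 < 10 < 11 < 12 on the vertex set. Then K (dimension 2) consists of the simplices:

  0-simplices (13): [0], [1], [2], [3], [4], [5], [6], [7], [8], [9], [10], [11], [12]
  1-simplices (27): (27 of them)
  2-simplices (18): (18 of them)

Hence C_0 ≅ Z^13, C_1 ≅ Z^27, C_2 ≅ Z^18.

The boundary map ∂_1: C_1 → C_0 sends each edge [p,q] (with p < q) to q − p.
This gives a 13×27 integer matrix of rank 8; reducing to Smith normal form yields diagonal entries (1,1,1,1,1,1,1,1).

The boundary map ∂_2: C_2 → C_1 maps a triangle to the signed sum of its edges. For instance
  ∂[2,4,12] = [4,12] − [2,12] + [2,4],
  ∂[2,7,9] = [7,9] − [2,9] + [2,7].
The 27×18 boundary matrix has rank 17 and Smith normal form diag(1,1,1,1,1,1,1,1,1,1,1,1,1,1,1,1,1).

From H_k ≅ ker(∂_k) / im(∂_{k+1}) we obtain:

  H_0: rank C_0 − rank ∂_1 = 13 − 8 = 5, and the invariant factors of ∂_1 are all 1, so H_0 = Z^5.
  H_1: rank ker ∂_1 − rank ∂_2 = (27 − 8) − 17 = 2, and the invariant factors of ∂_2 are all 1, so H_1 = Z^2.
  H_2: rank ker ∂_2 − rank ∂_3 = (18 − 17) − 0 = 1, and there is no ∂_3, so H_2 = Z.

As a check, the Euler characteristic is 13 − 27 + 18 = 4, which agrees with 5 − 2 + 1 = 4.
(K is a triangulation of the disjoint union of the torus T^2 and a set of 4 points.)

H_0 ≅ Z^5,  H_1 ≅ Z^2,  H_2 ≅ Z.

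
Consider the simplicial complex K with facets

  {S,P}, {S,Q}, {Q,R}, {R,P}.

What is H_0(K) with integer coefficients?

H_0 = Z.

Take the total order P < Q < R < S on the vertex set. Then K (dimension 1) consists of the simplices:

  0-simplices (4): P, Q, R, S
  1-simplices (4): PR, PS, QR, QS

Hence C_0 ≅ Z^4, C_1 ≅ Z^4.

Boundary ∂_1: C_1 → C_0 sends each edge [p,q] (with p < q) to q − p.
The resulting 4×4 matrix has rank 3, and its Smith normal form has invariant factors (1,1,1).

Reading off H_k = ker ∂_k / im ∂_{k+1}:

  H_0: rank C_0 − rank ∂_1 = 4 − 3 = 1, and the invariant factors of ∂_1 are all 1, so H_0 ≅ Z.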